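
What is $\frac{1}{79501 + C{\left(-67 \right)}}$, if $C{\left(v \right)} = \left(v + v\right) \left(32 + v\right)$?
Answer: $\frac{1}{84191} \approx 1.1878 \cdot 10^{-5}$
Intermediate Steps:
$C{\left(v \right)} = 2 v \left(32 + v\right)$
$\frac{1}{79501 + C{\left(-67 \right)}} = \frac{1}{79501 + 2 \left(-67\right) \left(32 - 67\right)} = \frac{1}{79501 + 2 \left(-67\right) \left(-35\right)} = \frac{1}{79501 + 4690} = \frac{1}{84191}$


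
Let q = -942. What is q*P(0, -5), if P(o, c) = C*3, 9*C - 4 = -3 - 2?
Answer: 314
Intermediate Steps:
C = -1/9 (C = 4/9 + (-3 - 2)/9 = 4/9 + (1/9)*(-5) = 4/9 - 5/9 = -1/9 ≈ -0.11111)
P(o, c) = -1/3 (P(o, c) = -1/9*3 = -1/3)
q*P(0, -5) = -942*(-1/3) = 314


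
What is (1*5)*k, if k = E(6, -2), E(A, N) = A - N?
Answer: 40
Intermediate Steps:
k = 8 (k = 6 - 1*(-2) = 6 + 2 = 8)
(1*5)*k = (1*5)*8 = 5*8 = 40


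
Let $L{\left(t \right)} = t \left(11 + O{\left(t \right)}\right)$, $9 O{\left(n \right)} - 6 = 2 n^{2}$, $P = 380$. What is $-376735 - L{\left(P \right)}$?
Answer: $- \frac{113174515}{9} \approx -1.2575 \cdot 10^{7}$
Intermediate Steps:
$O{\left(n \right)} = \frac{2}{3} + \frac{2 n^{2}}{9}$
$L{\left(t \right)} = t \left(\frac{35}{3} + \frac{2 t^{2}}{9}\right)$ ($L{\left(t \right)} = t \left(11 + \left(\frac{2}{3} + \frac{2 t^{2}}{9}\right)\right) = t \left(\frac{35}{3} + \frac{2 t^{2}}{9}\right)$)
$-376735 - L{\left(P \right)} = -376735 - \frac{1}{9} \cdot 380 \left(105 + 2 \cdot 380^{2}\right) = -376735 - \frac{1}{9} \cdot 380 \left(105 + 2 \cdot 144400\right) = -376735 - \frac{1}{9} \cdot 380 \left(105 + 288800\right) = -376735 - \frac{1}{9} \cdot 380 \cdot 288905 = -376735 - \frac{109783900}{9} = - \frac{113174515}{9}$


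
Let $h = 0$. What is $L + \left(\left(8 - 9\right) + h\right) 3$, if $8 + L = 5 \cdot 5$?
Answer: $14$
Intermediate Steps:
$L = 17$ ($L = -8 + 5 \cdot 5 = -8 + 25 = 17$)
$L + \left(\left(8 - 9\right) + h\right) 3 = 17 + \left(\left(8 - 9\right) + 0\right) 3 = 17 + \left(-1 + 0\right) 3 = 17 - 3 = 14$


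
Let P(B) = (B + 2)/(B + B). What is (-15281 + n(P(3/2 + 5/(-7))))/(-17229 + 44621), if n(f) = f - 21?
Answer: -336605/602624 ≈ -0.55857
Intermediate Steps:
P(B) = (2 + B)/(2*B) (P(B) = (2 + B)/((2*B)) = (2 + B)*(1/(2*B)) = (2 + B)/(2*B))
n(f) = -21 + f
(-15281 + n(P(3/2 + 5/(-7))))/(-17229 + 44621) = (-15281 + (-21 + (2 + (3/2 + 5/(-7)))/(2*(3/2 + 5/(-7)))))/(-17229 + 44621) = (-15281 + (-21 + (2 + (3*(½) + 5*(-⅐)))/(2*(3*(½) + 5*(-⅐)))))/27392 = (-15281 + (-21 + (2 + (3/2 - 5/7))/(2*(3/2 - 5/7))))*(1/27392) = (-15281 + (-21 + (2 + 11/14)/(2*(11/14))))*(1/27392) = (-15281 + (-21 + (½)*(14/11)*(39/14)))*(1/27392) = (-15281 + (-21 + 39/22))*(1/27392) = (-15281 - 423/22)*(1/27392) = -336605/22*1/27392 = -336605/602624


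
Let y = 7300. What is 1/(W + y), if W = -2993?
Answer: 1/4307 ≈ 0.00023218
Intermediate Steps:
1/(W + y) = 1/(-2993 + 7300) = 1/4307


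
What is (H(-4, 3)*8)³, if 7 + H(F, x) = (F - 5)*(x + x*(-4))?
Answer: 207474688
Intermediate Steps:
H(F, x) = -7 - 3*x*(-5 + F) (H(F, x) = -7 + (F - 5)*(x + x*(-4)) = -7 + (-5 + F)*(x - 4*x) = -7 + (-5 + F)*(-3*x) = -7 - 3*x*(-5 + F))
(H(-4, 3)*8)³ = ((-7 + 15*3 - 3*(-4)*3)*8)³ = ((-7 + 45 + 36)*8)³ = (74*8)³ = 592³ = 207474688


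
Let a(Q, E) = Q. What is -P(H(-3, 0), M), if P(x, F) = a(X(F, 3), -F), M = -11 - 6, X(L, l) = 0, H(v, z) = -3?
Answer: 0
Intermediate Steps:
M = -17
P(x, F) = 0
-P(H(-3, 0), M) = -1*0 = 0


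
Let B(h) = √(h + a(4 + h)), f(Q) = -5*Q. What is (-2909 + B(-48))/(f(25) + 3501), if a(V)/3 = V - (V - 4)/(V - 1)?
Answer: -2909/3376 + I*√1145/8440 ≈ -0.86167 + 0.0040092*I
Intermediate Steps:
a(V) = 3*V - 3*(-4 + V)/(-1 + V) (a(V) = 3*(V - (V - 4)/(V - 1)) = 3*(V - (-4 + V)/(-1 + V)) = 3*V - 3*(-4 + V)/(-1 + V))
B(h) = √(h + 3*(-4 + (4 + h)² - 2*h)/(3 + h)) (B(h) = √(h + 3*(4 + (4 + h)² - 2*(4 + h))/(-1 + (4 + h))) = √(h + 3*(4 + (4 + h)² + (-8 - 2*h))/(3 + h)) = √(h + 3*(-4 + (4 + h)² - 2*h)/(3 + h)))
(-2909 + B(-48))/(f(25) + 3501) = (-2909 + √((36 + 4*(-48)² + 21*(-48))/(3 - 48)))/(-5*25 + 3501) = (-2909 + √((36 + 4*2304 - 1008)/(-45)))/(-125 + 3501) = (-2909 + √(-(36 + 9216 - 1008)/45))/3376 = (-2909 + √(-1/45*8244))*(1/3376) = (-2909 + √(-916/5))*(1/3376) = (-2909 + 2*I*√1145/5)*(1/3376) = -2909/3376 + I*√1145/8440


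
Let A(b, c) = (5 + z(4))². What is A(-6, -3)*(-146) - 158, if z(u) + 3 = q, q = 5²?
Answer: -106592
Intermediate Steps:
q = 25
z(u) = 22 (z(u) = -3 + 25 = 22)
A(b, c) = 729 (A(b, c) = (5 + 22)² = 27² = 729)
A(-6, -3)*(-146) - 158 = 729*(-146) - 158 = -106434 - 158 = -106592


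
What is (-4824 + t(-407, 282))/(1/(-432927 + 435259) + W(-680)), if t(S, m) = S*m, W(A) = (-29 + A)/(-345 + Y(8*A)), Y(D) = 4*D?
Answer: -6165140558280/1675493 ≈ -3.6796e+6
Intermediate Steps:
W(A) = (-29 + A)/(-345 + 32*A) (W(A) = (-29 + A)/(-345 + 4*(8*A)) = (-29 + A)/(-345 + 32*A))
(-4824 + t(-407, 282))/(1/(-432927 + 435259) + W(-680)) = (-4824 - 407*282)/(1/(-432927 + 435259) + (-29 - 680)/(-345 + 32*(-680))) = (-4824 - 114774)/(1/2332 - 709/(-345 - 21760)) = -119598/(1/2332 - 709/(-22105)) = -119598/(1/2332 - 1/22105*(-709)) = -119598/(1/2332 + 709/22105) = -119598/1675493/51548860 = -119598*51548860/1675493 = -6165140558280/1675493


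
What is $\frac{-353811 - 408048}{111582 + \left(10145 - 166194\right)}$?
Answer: $\frac{761859}{44467} \approx 17.133$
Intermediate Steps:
$\frac{-353811 - 408048}{111582 + \left(10145 - 166194\right)} = - \frac{761859}{111582 - 156049} = - \frac{761859}{-44467} = \left(-761859\right) \left(- \frac{1}{44467}\right) = \frac{761859}{44467}$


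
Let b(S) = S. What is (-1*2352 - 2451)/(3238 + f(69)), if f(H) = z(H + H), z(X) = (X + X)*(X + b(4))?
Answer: -4803/42430 ≈ -0.11320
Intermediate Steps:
z(X) = 2*X*(4 + X) (z(X) = (X + X)*(X + 4) = (2*X)*(4 + X) = 2*X*(4 + X))
f(H) = 4*H*(4 + 2*H) (f(H) = 2*(H + H)*(4 + (H + H)) = 2*(2*H)*(4 + 2*H) = 4*H*(4 + 2*H))
(-1*2352 - 2451)/(3238 + f(69)) = (-1*2352 - 2451)/(3238 + 8*69*(2 + 69)) = (-2352 - 2451)/(3238 + 8*69*71) = -4803/(3238 + 39192) = -4803/42430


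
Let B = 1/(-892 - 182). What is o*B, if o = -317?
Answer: 317/1074 ≈ 0.29516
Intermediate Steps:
B = -1/1074 (B = 1/(-1074) = -1/1074 ≈ -0.00093110)
o*B = -317*(-1/1074) = 317/1074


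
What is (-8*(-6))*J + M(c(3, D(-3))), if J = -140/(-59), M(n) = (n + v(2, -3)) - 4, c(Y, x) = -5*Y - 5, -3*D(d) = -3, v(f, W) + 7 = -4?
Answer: 4655/59 ≈ 78.898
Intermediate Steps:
v(f, W) = -11 (v(f, W) = -7 - 4 = -11)
D(d) = 1 (D(d) = -⅓*(-3) = 1)
c(Y, x) = -5 - 5*Y
M(n) = -15 + n (M(n) = (n - 11) - 4 = (-11 + n) - 4 = -15 + n)
J = 140/59 (J = -140*(-1/59) = 140/59 ≈ 2.3729)
(-8*(-6))*J + M(c(3, D(-3))) = -8*(-6)*(140/59) + (-15 + (-5 - 5*3)) = 48*(140/59) + (-15 + (-5 - 15)) = 6720/59 + (-15 - 20) = 6720/59 - 35 = 4655/59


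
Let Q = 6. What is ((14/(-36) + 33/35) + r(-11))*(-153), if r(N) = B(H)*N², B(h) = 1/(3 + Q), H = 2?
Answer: -149923/70 ≈ -2141.8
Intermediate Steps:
B(h) = ⅑ (B(h) = 1/(3 + 6) = 1/9 = ⅑)
r(N) = N²/9
((14/(-36) + 33/35) + r(-11))*(-153) = ((14/(-36) + 33/35) + (⅑)*(-11)²)*(-153) = ((14*(-1/36) + 33*(1/35)) + (⅑)*121)*(-153) = ((-7/18 + 33/35) + 121/9)*(-153) = (349/630 + 121/9)*(-153) = (8819/630)*(-153) = -149923/70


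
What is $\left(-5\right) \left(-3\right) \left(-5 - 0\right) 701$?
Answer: $-52575$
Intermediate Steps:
$\left(-5\right) \left(-3\right) \left(-5 - 0\right) 701 = 15 \left(-5 + 0\right) 701 = 15 \left(-5\right) 701 = \left(-75\right) 701 = -52575$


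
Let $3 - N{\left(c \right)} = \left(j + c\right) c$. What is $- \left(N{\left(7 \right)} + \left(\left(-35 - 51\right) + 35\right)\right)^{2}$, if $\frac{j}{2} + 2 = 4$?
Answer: $-15625$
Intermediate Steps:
$j = 4$ ($j = -4 + 2 \cdot 4 = -4 + 8 = 4$)
$N{\left(c \right)} = 3 - c \left(4 + c\right)$ ($N{\left(c \right)} = 3 - \left(4 + c\right) c = 3 - c \left(4 + c\right)$)
$- \left(N{\left(7 \right)} + \left(\left(-35 - 51\right) + 35\right)\right)^{2} = - \left(\left(3 - 7^{2} - 28\right) + \left(\left(-35 - 51\right) + 35\right)\right)^{2} = - \left(\left(3 - 49 - 28\right) + \left(-86 + 35\right)\right)^{2} = - \left(\left(3 - 49 - 28\right) - 51\right)^{2} = - \left(-74 - 51\right)^{2} = - \left(-125\right)^{2} = \left(-1\right) 15625 = -15625$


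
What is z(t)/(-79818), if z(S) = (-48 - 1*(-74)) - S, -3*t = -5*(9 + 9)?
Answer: 2/39909 ≈ 5.0114e-5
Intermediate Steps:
t = 30 (t = -(-5)*(9 + 9)/3 = -(-5)*18/3 = -1/3*(-90) = 30)
z(S) = 26 - S (z(S) = (-48 + 74) - S = 26 - S)
z(t)/(-79818) = (26 - 1*30)/(-79818) = (26 - 30)*(-1/79818) = -4*(-1/79818) = 2/39909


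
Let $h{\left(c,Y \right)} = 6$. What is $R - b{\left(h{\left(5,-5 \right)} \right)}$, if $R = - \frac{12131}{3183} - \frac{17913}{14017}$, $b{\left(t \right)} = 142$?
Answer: $- \frac{6562545068}{44616111} \approx -147.09$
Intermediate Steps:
$R = - \frac{227057306}{44616111}$ ($R = \left(-12131\right) \frac{1}{3183} - \frac{17913}{14017} = - \frac{12131}{3183} - \frac{17913}{14017} = - \frac{227057306}{44616111} \approx -5.0891$)
$R - b{\left(h{\left(5,-5 \right)} \right)} = - \frac{227057306}{44616111} - 142 = - \frac{6562545068}{44616111}$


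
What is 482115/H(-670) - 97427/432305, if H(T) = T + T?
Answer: -41710255451/115857740 ≈ -360.01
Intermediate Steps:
H(T) = 2*T
482115/H(-670) - 97427/432305 = 482115/((2*(-670))) - 97427/432305 = 482115/(-1340) - 97427*1/432305 = 482115*(-1/1340) - 97427/432305 = -96423/268 - 97427/432305 = -41710255451/115857740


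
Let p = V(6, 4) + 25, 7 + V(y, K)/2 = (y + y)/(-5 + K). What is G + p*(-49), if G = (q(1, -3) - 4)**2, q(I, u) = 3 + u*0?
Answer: 638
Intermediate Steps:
q(I, u) = 3 (q(I, u) = 3 + 0 = 3)
V(y, K) = -14 + 4*y/(-5 + K) (V(y, K) = -14 + 2*((y + y)/(-5 + K)) = -14 + 2*((2*y)/(-5 + K)) = -14 + 2*(2*y/(-5 + K)) = -14 + 4*y/(-5 + K))
G = 1 (G = (3 - 4)**2 = (-1)**2 = 1)
p = -13 (p = 2*(35 - 7*4 + 2*6)/(-5 + 4) + 25 = 2*(35 - 28 + 12)/(-1) + 25 = 2*(-1)*19 + 25 = -38 + 25 = -13)
G + p*(-49) = 1 - 13*(-49) = 1 + 637 = 638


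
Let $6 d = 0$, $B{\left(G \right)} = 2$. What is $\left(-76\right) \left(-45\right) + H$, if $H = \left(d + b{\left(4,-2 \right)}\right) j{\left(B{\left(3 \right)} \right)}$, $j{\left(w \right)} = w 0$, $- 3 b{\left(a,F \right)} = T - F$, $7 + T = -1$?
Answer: $3420$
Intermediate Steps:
$T = -8$ ($T = -7 - 1 = -8$)
$b{\left(a,F \right)} = \frac{8}{3} + \frac{F}{3}$ ($b{\left(a,F \right)} = - \frac{-8 - F}{3} = \frac{8}{3} + \frac{F}{3}$)
$j{\left(w \right)} = 0$
$d = 0$ ($d = \frac{1}{6} \cdot 0 = 0$)
$H = 0$ ($H = \left(0 + \left(\frac{8}{3} + \frac{1}{3} \left(-2\right)\right)\right) 0 = \left(0 + \left(\frac{8}{3} - \frac{2}{3}\right)\right) 0 = \left(0 + 2\right) 0 = 2 \cdot 0 = 0$)
$\left(-76\right) \left(-45\right) + H = \left(-76\right) \left(-45\right) + 0 = 3420 + 0 = 3420$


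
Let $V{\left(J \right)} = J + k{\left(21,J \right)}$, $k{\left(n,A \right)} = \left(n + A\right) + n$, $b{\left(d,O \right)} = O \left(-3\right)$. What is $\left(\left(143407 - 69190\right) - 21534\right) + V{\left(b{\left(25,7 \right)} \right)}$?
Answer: $52683$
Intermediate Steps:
$b{\left(d,O \right)} = - 3 O$
$k{\left(n,A \right)} = A + 2 n$ ($k{\left(n,A \right)} = \left(A + n\right) + n = A + 2 n$)
$V{\left(J \right)} = 42 + 2 J$ ($V{\left(J \right)} = J + \left(J + 2 \cdot 21\right) = J + \left(J + 42\right) = J + \left(42 + J\right) = 42 + 2 J$)
$\left(\left(143407 - 69190\right) - 21534\right) + V{\left(b{\left(25,7 \right)} \right)} = \left(\left(143407 - 69190\right) - 21534\right) + \left(42 + 2 \left(\left(-3\right) 7\right)\right) = \left(\left(143407 - 69190\right) - 21534\right) + \left(42 + 2 \left(-21\right)\right) = \left(74217 - 21534\right) + \left(42 - 42\right) = 52683 + 0 = 52683$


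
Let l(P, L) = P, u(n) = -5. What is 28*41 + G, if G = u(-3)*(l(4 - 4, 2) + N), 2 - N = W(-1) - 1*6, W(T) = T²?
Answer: 1113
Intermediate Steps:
N = 7 (N = 2 - ((-1)² - 1*6) = 2 - (1 - 6) = 2 - 1*(-5) = 2 + 5 = 7)
G = -35 (G = -5*((4 - 4) + 7) = -5*(0 + 7) = -5*7 = -35)
28*41 + G = 28*41 - 35 = 1148 - 35 = 1113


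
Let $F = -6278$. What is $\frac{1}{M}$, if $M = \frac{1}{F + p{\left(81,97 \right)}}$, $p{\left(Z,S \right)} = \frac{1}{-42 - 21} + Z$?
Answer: $- \frac{390412}{63} \approx -6197.0$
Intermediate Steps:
$p{\left(Z,S \right)} = - \frac{1}{63} + Z$ ($p{\left(Z,S \right)} = \frac{1}{-63} + Z = - \frac{1}{63} + Z$)
$M = - \frac{63}{390412}$ ($M = \frac{1}{-6278 + \left(- \frac{1}{63} + 81\right)} = \frac{1}{-6278 + \frac{5102}{63}} = \frac{1}{- \frac{390412}{63}} = - \frac{63}{390412} \approx -0.00016137$)
$\frac{1}{M} = \frac{1}{- \frac{63}{390412}} = - \frac{390412}{63}$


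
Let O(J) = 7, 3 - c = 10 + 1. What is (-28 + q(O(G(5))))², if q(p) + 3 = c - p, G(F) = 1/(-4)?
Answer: 2116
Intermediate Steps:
c = -8 (c = 3 - (10 + 1) = 3 - 1*11 = 3 - 11 = -8)
G(F) = -¼
q(p) = -11 - p (q(p) = -3 + (-8 - p) = -11 - p)
(-28 + q(O(G(5))))² = (-28 + (-11 - 1*7))² = (-28 + (-11 - 7))² = (-28 - 18)² = (-46)² = 2116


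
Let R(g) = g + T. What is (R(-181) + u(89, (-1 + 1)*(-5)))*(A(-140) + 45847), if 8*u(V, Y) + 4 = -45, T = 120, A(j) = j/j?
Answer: -3077547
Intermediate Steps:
A(j) = 1
u(V, Y) = -49/8 (u(V, Y) = -1/2 + (1/8)*(-45) = -1/2 - 45/8 = -49/8)
R(g) = 120 + g (R(g) = g + 120 = 120 + g)
(R(-181) + u(89, (-1 + 1)*(-5)))*(A(-140) + 45847) = ((120 - 181) - 49/8)*(1 + 45847) = (-61 - 49/8)*45848 = -537/8*45848 = -3077547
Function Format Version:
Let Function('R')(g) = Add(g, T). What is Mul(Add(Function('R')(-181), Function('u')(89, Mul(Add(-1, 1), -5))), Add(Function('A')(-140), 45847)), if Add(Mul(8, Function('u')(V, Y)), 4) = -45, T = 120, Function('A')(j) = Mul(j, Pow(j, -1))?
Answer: -3077547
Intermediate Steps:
Function('A')(j) = 1
Function('u')(V, Y) = Rational(-49, 8) (Function('u')(V, Y) = Add(Rational(-1, 2), Mul(Rational(1, 8), -45)) = Add(Rational(-1, 2), Rational(-45, 8)) = Rational(-49, 8))
Function('R')(g) = Add(120, g) (Function('R')(g) = Add(g, 120) = Add(120, g))
Mul(Add(Function('R')(-181), Function('u')(89, Mul(Add(-1, 1), -5))), Add(Function('A')(-140), 45847)) = Mul(Add(Add(120, -181), Rational(-49, 8)), Add(1, 45847)) = Mul(Add(-61, Rational(-49, 8)), 45848) = Mul(Rational(-537, 8), 45848) = -3077547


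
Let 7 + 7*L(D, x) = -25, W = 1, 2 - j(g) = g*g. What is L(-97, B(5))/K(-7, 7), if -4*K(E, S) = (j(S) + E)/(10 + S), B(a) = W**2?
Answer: -1088/189 ≈ -5.7566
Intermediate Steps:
j(g) = 2 - g**2 (j(g) = 2 - g*g = 2 - g**2)
B(a) = 1 (B(a) = 1**2 = 1)
L(D, x) = -32/7 (L(D, x) = -1 + (1/7)*(-25) = -1 - 25/7 = -32/7)
K(E, S) = -(2 + E - S**2)/(4*(10 + S)) (K(E, S) = -((2 - S**2) + E)/(4*(10 + S)) = -(2 + E - S**2)/(4*(10 + S)))
L(-97, B(5))/K(-7, 7) = -32*4*(10 + 7)/(-2 + 7**2 - 1*(-7))/7 = -32*68/(-2 + 49 + 7)/7 = -32/(7*((1/4)*(1/17)*54)) = -32/(7*27/34) = -32/7*34/27 = -1088/189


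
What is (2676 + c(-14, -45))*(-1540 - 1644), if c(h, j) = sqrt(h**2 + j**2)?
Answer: -8520384 - 3184*sqrt(2221) ≈ -8.6704e+6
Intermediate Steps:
(2676 + c(-14, -45))*(-1540 - 1644) = (2676 + sqrt((-14)**2 + (-45)**2))*(-1540 - 1644) = (2676 + sqrt(196 + 2025))*(-3184) = (2676 + sqrt(2221))*(-3184) = -8520384 - 3184*sqrt(2221)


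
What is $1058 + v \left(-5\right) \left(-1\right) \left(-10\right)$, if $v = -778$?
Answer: $39958$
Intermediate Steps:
$1058 + v \left(-5\right) \left(-1\right) \left(-10\right) = 1058 - 778 \left(-5\right) \left(-1\right) \left(-10\right) = 1058 - 778 \cdot 5 \left(-10\right) = 1058 - -38900 = 1058 + 38900 = 39958$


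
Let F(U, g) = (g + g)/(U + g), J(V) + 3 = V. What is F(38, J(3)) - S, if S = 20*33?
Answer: -660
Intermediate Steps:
J(V) = -3 + V
S = 660
F(U, g) = 2*g/(U + g) (F(U, g) = (2*g)/(U + g) = 2*g/(U + g))
F(38, J(3)) - S = 2*(-3 + 3)/(38 + (-3 + 3)) - 1*660 = 2*0/(38 + 0) - 660 = 2*0/38 - 660 = 2*0*(1/38) - 660 = 0 - 660 = -660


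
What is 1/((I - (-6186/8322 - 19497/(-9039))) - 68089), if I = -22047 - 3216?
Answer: -4179031/390126809622 ≈ -1.0712e-5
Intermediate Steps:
I = -25263
1/((I - (-6186/8322 - 19497/(-9039))) - 68089) = 1/((-25263 - (-6186/8322 - 19497/(-9039))) - 68089) = 1/((-25263 - (-6186*1/8322 - 19497*(-1/9039))) - 68089) = 1/((-25263 - (-1031/1387 + 6499/3013)) - 68089) = 1/((-25263 - 1*5907710/4179031) - 68089) = 1/((-25263 - 5907710/4179031) - 68089) = 1/(-105580767863/4179031 - 68089) = 1/(-390126809622/4179031) = -4179031/390126809622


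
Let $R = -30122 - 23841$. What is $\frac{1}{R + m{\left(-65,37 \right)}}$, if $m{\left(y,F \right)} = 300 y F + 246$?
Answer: $- \frac{1}{775217} \approx -1.29 \cdot 10^{-6}$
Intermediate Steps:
$m{\left(y,F \right)} = 246 + 300 F y$ ($m{\left(y,F \right)} = 300 F y + 246 = 246 + 300 F y$)
$R = -53963$ ($R = -30122 - 23841 = -53963$)
$\frac{1}{R + m{\left(-65,37 \right)}} = \frac{1}{-53963 + \left(246 + 300 \cdot 37 \left(-65\right)\right)} = \frac{1}{-53963 + \left(246 - 721500\right)} = \frac{1}{-53963 - 721254} = \frac{1}{-775217} = - \frac{1}{775217}$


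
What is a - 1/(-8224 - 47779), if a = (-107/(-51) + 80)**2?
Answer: 981786859508/145663803 ≈ 6740.1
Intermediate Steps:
a = 17530969/2601 (a = (-107*(-1/51) + 80)**2 = (107/51 + 80)**2 = (4187/51)**2 = 17530969/2601 ≈ 6740.1)
a - 1/(-8224 - 47779) = 17530969/2601 - 1/(-8224 - 47779) = 17530969/2601 - 1/(-56003) = 17530969/2601 - 1*(-1/56003) = 17530969/2601 + 1/56003 = 981786859508/145663803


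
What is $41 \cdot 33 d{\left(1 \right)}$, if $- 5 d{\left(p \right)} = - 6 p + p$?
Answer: $1353$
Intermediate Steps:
$d{\left(p \right)} = p$ ($d{\left(p \right)} = - \frac{- 6 p + p}{5} = - \frac{\left(-5\right) p}{5} = p$)
$41 \cdot 33 d{\left(1 \right)} = 41 \cdot 33 \cdot 1 = 1353 \cdot 1 = 1353$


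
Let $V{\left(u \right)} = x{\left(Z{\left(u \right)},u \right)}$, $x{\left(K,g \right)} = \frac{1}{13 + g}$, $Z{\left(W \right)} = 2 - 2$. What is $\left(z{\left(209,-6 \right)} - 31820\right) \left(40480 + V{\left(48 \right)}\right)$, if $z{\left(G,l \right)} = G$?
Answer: $- \frac{78056441691}{61} \approx -1.2796 \cdot 10^{9}$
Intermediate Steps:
$Z{\left(W \right)} = 0$
$V{\left(u \right)} = \frac{1}{13 + u}$
$\left(z{\left(209,-6 \right)} - 31820\right) \left(40480 + V{\left(48 \right)}\right) = \left(209 - 31820\right) \left(40480 + \frac{1}{13 + 48}\right) = - 31611 \left(40480 + \frac{1}{61}\right) = \left(-31611\right) \frac{2469281}{61} = - \frac{78056441691}{61}$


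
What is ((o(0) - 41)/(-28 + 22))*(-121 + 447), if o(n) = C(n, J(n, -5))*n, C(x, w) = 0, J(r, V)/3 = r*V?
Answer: 6683/3 ≈ 2227.7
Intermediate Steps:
J(r, V) = 3*V*r (J(r, V) = 3*(r*V) = 3*(V*r) = 3*V*r)
o(n) = 0 (o(n) = 0*n = 0)
((o(0) - 41)/(-28 + 22))*(-121 + 447) = ((0 - 41)/(-28 + 22))*(-121 + 447) = -41/(-6)*326 = -41*(-⅙)*326 = (41/6)*326 = 6683/3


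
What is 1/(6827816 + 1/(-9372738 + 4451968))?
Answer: 4920770/33598112138319 ≈ 1.4646e-7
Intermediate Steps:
1/(6827816 + 1/(-9372738 + 4451968)) = 1/(6827816 + 1/(-4920770)) = 1/(6827816 - 1/4920770) = 1/(33598112138319/4920770) = 4920770/33598112138319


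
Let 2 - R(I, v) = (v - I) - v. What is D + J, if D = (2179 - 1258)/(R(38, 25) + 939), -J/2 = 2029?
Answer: -3971861/979 ≈ -4057.1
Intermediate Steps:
J = -4058 (J = -2*2029 = -4058)
R(I, v) = 2 + I (R(I, v) = 2 - ((v - I) - v) = 2 - (-1)*I = 2 + I)
D = 921/979 (D = (2179 - 1258)/((2 + 38) + 939) = 921/(40 + 939) = 921/979 ≈ 0.94076)
D + J = 921/979 - 4058 = -3971861/979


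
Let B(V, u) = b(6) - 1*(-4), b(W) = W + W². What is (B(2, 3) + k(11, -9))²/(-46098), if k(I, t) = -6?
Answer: -800/23049 ≈ -0.034709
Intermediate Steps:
B(V, u) = 46 (B(V, u) = 6*(1 + 6) - 1*(-4) = 6*7 + 4 = 42 + 4 = 46)
(B(2, 3) + k(11, -9))²/(-46098) = (46 - 6)²/(-46098) = 40²*(-1/46098) = 1600*(-1/46098) = -800/23049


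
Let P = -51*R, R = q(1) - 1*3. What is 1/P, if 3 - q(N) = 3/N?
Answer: 1/153 ≈ 0.0065359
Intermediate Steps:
q(N) = 3 - 3/N
R = -3 (R = (3 - 3/1) - 1*3 = (3 - 3*1) - 3 = (3 - 3) - 3 = 0 - 3 = -3)
P = 153 (P = -51*(-3) = 153)
1/P = 1/153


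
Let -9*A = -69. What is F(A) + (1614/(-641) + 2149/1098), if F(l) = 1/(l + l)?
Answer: -4010761/8093907 ≈ -0.49553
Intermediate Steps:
A = 23/3 (A = -⅑*(-69) = 23/3 ≈ 7.6667)
F(l) = 1/(2*l)
F(A) + (1614/(-641) + 2149/1098) = 1/(2*(23/3)) + (1614/(-641) + 2149/1098) = (½)*(3/23) + (1614*(-1/641) + 2149*(1/1098)) = 3/46 + (-1614/641 + 2149/1098) = 3/46 - 394663/703818 = -4010761/8093907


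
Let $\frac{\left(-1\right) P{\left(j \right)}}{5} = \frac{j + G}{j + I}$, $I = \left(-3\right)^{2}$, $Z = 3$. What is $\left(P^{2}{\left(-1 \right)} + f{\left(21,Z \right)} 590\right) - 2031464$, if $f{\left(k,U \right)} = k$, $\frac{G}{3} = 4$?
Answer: $- \frac{129217711}{64} \approx -2.019 \cdot 10^{6}$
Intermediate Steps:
$I = 9$
$G = 12$ ($G = 3 \cdot 4 = 12$)
$P{\left(j \right)} = - \frac{5 \left(12 + j\right)}{9 + j}$ ($P{\left(j \right)} = - 5 \frac{j + 12}{j + 9} = - 5 \frac{12 + j}{9 + j} = - \frac{5 \left(12 + j\right)}{9 + j}$)
$\left(P^{2}{\left(-1 \right)} + f{\left(21,Z \right)} 590\right) - 2031464 = \left(\left(\frac{5 \left(-12 - -1\right)}{9 - 1}\right)^{2} + 21 \cdot 590\right) - 2031464 = \left(\left(\frac{5 \left(-12 + 1\right)}{8}\right)^{2} + 12390\right) - 2031464 = \left(\left(5 \cdot \frac{1}{8} \left(-11\right)\right)^{2} + 12390\right) - 2031464 = \left(\left(- \frac{55}{8}\right)^{2} + 12390\right) - 2031464 = \left(\frac{3025}{64} + 12390\right) - 2031464 = \frac{795985}{64} - 2031464 = - \frac{129217711}{64}$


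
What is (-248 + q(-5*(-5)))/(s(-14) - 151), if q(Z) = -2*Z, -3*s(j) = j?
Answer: 894/439 ≈ 2.0364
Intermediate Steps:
s(j) = -j/3
(-248 + q(-5*(-5)))/(s(-14) - 151) = (-248 - (-10)*(-5))/(-⅓*(-14) - 151) = (-248 - 2*25)/(14/3 - 151) = (-248 - 50)/(-439/3) = -298*(-3/439) = 894/439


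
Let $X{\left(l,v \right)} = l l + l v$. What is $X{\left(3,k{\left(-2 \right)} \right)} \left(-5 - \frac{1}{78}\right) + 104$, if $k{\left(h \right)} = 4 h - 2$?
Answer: $\frac{5441}{26} \approx 209.27$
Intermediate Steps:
$k{\left(h \right)} = -2 + 4 h$
$X{\left(l,v \right)} = l^{2} + l v$
$X{\left(3,k{\left(-2 \right)} \right)} \left(-5 - \frac{1}{78}\right) + 104 = 3 \left(3 + \left(-2 + 4 \left(-2\right)\right)\right) \left(-5 - \frac{1}{78}\right) + 104 = 3 \left(3 - 10\right) \left(-5 - \frac{1}{78}\right) + 104 = 3 \left(-7\right) \left(- \frac{391}{78}\right) + 104 = \left(-21\right) \left(- \frac{391}{78}\right) + 104 = \frac{2737}{26} + 104 = \frac{5441}{26}$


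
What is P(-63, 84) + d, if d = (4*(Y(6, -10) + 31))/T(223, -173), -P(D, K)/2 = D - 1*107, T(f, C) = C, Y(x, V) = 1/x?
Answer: 176086/519 ≈ 339.28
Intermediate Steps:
P(D, K) = 214 - 2*D (P(D, K) = -2*(D - 1*107) = -2*(D - 107) = -2*(-107 + D) = 214 - 2*D)
d = -374/519 (d = (4*(1/6 + 31))/(-173) = (4*(⅙ + 31))*(-1/173) = (4*(187/6))*(-1/173) = (374/3)*(-1/173) = -374/519 ≈ -0.72062)
P(-63, 84) + d = (214 - 2*(-63)) - 374/519 = (214 + 126) - 374/519 = 340 - 374/519 = 176086/519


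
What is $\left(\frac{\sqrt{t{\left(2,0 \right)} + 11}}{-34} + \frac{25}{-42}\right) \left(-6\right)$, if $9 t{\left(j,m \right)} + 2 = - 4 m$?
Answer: $\frac{25}{7} + \frac{\sqrt{97}}{17} \approx 4.1508$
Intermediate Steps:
$t{\left(j,m \right)} = - \frac{2}{9} - \frac{4 m}{9}$ ($t{\left(j,m \right)} = - \frac{2}{9} + \frac{\left(-4\right) m}{9} = - \frac{2}{9} - \frac{4 m}{9}$)
$\left(\frac{\sqrt{t{\left(2,0 \right)} + 11}}{-34} + \frac{25}{-42}\right) \left(-6\right) = \left(\frac{\sqrt{\left(- \frac{2}{9} - 0\right) + 11}}{-34} + \frac{25}{-42}\right) \left(-6\right) = \left(\sqrt{\left(- \frac{2}{9} + 0\right) + 11} \left(- \frac{1}{34}\right) + 25 \left(- \frac{1}{42}\right)\right) \left(-6\right) = \left(\sqrt{- \frac{2}{9} + 11} \left(- \frac{1}{34}\right) - \frac{25}{42}\right) \left(-6\right) = \left(\sqrt{\frac{97}{9}} \left(- \frac{1}{34}\right) - \frac{25}{42}\right) \left(-6\right) = \left(\frac{\sqrt{97}}{3} \left(- \frac{1}{34}\right) - \frac{25}{42}\right) \left(-6\right) = \left(- \frac{\sqrt{97}}{102} - \frac{25}{42}\right) \left(-6\right) = \left(- \frac{25}{42} - \frac{\sqrt{97}}{102}\right) \left(-6\right) = \frac{25}{7} + \frac{\sqrt{97}}{17}$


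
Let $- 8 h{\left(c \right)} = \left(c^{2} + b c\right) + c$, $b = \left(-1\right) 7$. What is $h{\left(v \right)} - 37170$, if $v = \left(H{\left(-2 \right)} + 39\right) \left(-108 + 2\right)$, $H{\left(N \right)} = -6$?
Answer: $-1569294$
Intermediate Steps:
$v = -3498$ ($v = \left(-6 + 39\right) \left(-108 + 2\right) = 33 \left(-106\right) = -3498$)
$b = -7$
$h{\left(c \right)} = - \frac{c^{2}}{8} + \frac{3 c}{4}$ ($h{\left(c \right)} = - \frac{\left(c^{2} - 7 c\right) + c}{8} = - \frac{c^{2} - 6 c}{8} = - \frac{c^{2}}{8} + \frac{3 c}{4}$)
$h{\left(v \right)} - 37170 = \frac{1}{8} \left(-3498\right) \left(6 - -3498\right) - 37170 = \frac{1}{8} \left(-3498\right) \left(6 + 3498\right) - 37170 = \frac{1}{8} \left(-3498\right) 3504 - 37170 = -1532124 - 37170 = -1569294$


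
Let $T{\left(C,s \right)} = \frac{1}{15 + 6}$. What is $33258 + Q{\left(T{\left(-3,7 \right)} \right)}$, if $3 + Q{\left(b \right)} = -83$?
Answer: $33172$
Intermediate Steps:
$T{\left(C,s \right)} = \frac{1}{21}$
$Q{\left(b \right)} = -86$ ($Q{\left(b \right)} = -3 - 83 = -86$)
$33258 + Q{\left(T{\left(-3,7 \right)} \right)} = 33258 - 86 = 33172$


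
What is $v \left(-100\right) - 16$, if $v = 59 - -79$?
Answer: $-13816$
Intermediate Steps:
$v = 138$ ($v = 59 + 79 = 138$)
$v \left(-100\right) - 16 = 138 \left(-100\right) - 16 = -13800 - 16 = -13816$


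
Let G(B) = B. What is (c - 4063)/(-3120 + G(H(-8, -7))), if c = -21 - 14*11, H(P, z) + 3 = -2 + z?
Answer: 2119/1566 ≈ 1.3531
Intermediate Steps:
H(P, z) = -5 + z (H(P, z) = -3 + (-2 + z) = -5 + z)
c = -175 (c = -21 - 154 = -175)
(c - 4063)/(-3120 + G(H(-8, -7))) = (-175 - 4063)/(-3120 + (-5 - 7)) = -4238/(-3120 - 12) = -4238/(-3132) = -4238*(-1/3132) = 2119/1566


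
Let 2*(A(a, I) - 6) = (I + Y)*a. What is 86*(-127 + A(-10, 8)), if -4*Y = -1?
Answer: -27907/2 ≈ -13954.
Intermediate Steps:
Y = ¼ (Y = -¼*(-1) = ¼ ≈ 0.25000)
A(a, I) = 6 + a*(¼ + I)/2 (A(a, I) = 6 + ((I + ¼)*a)/2 = 6 + ((¼ + I)*a)/2 = 6 + (a*(¼ + I))/2 = 6 + a*(¼ + I)/2)
86*(-127 + A(-10, 8)) = 86*(-127 + (6 + (⅛)*(-10) + (½)*8*(-10))) = 86*(-127 + (6 - 5/4 - 40)) = 86*(-127 - 141/4) = 86*(-649/4) = -27907/2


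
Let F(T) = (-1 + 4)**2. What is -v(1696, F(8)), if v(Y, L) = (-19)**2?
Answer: -361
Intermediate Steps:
F(T) = 9 (F(T) = 3**2 = 9)
v(Y, L) = 361
-v(1696, F(8)) = -1*361 = -361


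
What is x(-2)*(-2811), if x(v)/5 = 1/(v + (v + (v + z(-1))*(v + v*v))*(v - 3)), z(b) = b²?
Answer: -4685/6 ≈ -780.83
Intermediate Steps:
x(v) = 5/(v + (-3 + v)*(v + (1 + v)*(v + v²))) (x(v) = 5/(v + (v + (v + (-1)²)*(v + v*v))*(v - 3)) = 5/(v + (v + (v + 1)*(v + v²))*(-3 + v)) = 5/(v + (v + (1 + v)*(v + v²))*(-3 + v)) = 5/(v + (-3 + v)*(v + (1 + v)*(v + v²))))
x(-2)*(-2811) = (5/(-2*(-5 + (-2)³ - 1*(-2)² - 4*(-2))))*(-2811) = (5*(-½)/(-5 - 8 - 1*4 + 8))*(-2811) = (5*(-½)/(-5 - 8 - 4 + 8))*(-2811) = (5*(-½)/(-9))*(-2811) = (5*(-½)*(-⅑))*(-2811) = (5/18)*(-2811) = -4685/6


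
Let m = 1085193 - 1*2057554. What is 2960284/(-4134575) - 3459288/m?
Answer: 11424220972076/4020299481575 ≈ 2.8416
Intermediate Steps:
m = -972361 (m = 1085193 - 2057554 = -972361)
2960284/(-4134575) - 3459288/m = 2960284/(-4134575) - 3459288/(-972361) = 2960284*(-1/4134575) - 3459288*(-1/972361) = -2960284/4134575 + 3459288/972361 = 11424220972076/4020299481575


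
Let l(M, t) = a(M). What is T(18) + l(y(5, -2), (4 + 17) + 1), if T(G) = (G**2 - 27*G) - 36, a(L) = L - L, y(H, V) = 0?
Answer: -198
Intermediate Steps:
a(L) = 0
l(M, t) = 0
T(G) = -36 + G**2 - 27*G
T(18) + l(y(5, -2), (4 + 17) + 1) = (-36 + 18**2 - 27*18) + 0 = (-36 + 324 - 486) + 0 = -198 + 0 = -198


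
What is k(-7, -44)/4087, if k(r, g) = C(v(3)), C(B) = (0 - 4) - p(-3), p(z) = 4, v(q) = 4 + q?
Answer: -8/4087 ≈ -0.0019574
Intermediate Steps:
C(B) = -8 (C(B) = (0 - 4) - 1*4 = -4 - 4 = -8)
k(r, g) = -8
k(-7, -44)/4087 = -8/4087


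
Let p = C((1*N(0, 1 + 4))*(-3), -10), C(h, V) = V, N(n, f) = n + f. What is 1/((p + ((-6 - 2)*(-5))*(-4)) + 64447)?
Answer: 1/64277 ≈ 1.5558e-5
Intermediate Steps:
N(n, f) = f + n
p = -10
1/((p + ((-6 - 2)*(-5))*(-4)) + 64447) = 1/((-10 + ((-6 - 2)*(-5))*(-4)) + 64447) = 1/((-10 - 8*(-5)*(-4)) + 64447) = 1/((-10 + 40*(-4)) + 64447) = 1/((-10 - 160) + 64447) = 1/(-170 + 64447) = 1/64277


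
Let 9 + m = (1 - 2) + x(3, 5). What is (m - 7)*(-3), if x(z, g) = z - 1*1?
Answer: 45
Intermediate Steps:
x(z, g) = -1 + z (x(z, g) = z - 1 = -1 + z)
m = -8 (m = -9 + ((1 - 2) + (-1 + 3)) = -9 + (-1 + 2) = -9 + 1 = -8)
(m - 7)*(-3) = (-8 - 7)*(-3) = -15*(-3) = 45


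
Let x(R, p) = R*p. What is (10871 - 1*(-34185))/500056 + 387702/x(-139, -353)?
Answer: 24510434258/3067030969 ≈ 7.9916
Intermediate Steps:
(10871 - 1*(-34185))/500056 + 387702/x(-139, -353) = (10871 - 1*(-34185))/500056 + 387702/((-139*(-353))) = (10871 + 34185)*(1/500056) + 387702/49067 = 45056*(1/500056) + 387702*(1/49067) = 5632/62507 + 387702/49067 = 24510434258/3067030969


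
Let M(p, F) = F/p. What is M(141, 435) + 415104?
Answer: 19510033/47 ≈ 4.1511e+5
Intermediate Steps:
M(141, 435) + 415104 = 435/141 + 415104 = 435*(1/141) + 415104 = 145/47 + 415104 = 19510033/47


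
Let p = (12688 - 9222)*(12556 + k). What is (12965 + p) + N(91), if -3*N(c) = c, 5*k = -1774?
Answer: 634534408/15 ≈ 4.2302e+7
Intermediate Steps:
k = -1774/5 (k = (⅕)*(-1774) = -1774/5 ≈ -354.80)
p = 211446796/5 (p = (12688 - 9222)*(12556 - 1774/5) = 3466*(61006/5) = 211446796/5 ≈ 4.2289e+7)
N(c) = -c/3
(12965 + p) + N(91) = (12965 + 211446796/5) - ⅓*91 = 211511621/5 - 91/3 = 634534408/15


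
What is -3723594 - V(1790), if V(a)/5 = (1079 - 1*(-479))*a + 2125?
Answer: -17678319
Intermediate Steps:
V(a) = 10625 + 7790*a (V(a) = 5*((1079 - 1*(-479))*a + 2125) = 5*((1079 + 479)*a + 2125) = 5*(1558*a + 2125) = 5*(2125 + 1558*a) = 10625 + 7790*a)
-3723594 - V(1790) = -3723594 - (10625 + 7790*1790) = -3723594 - (10625 + 13944100) = -3723594 - 1*13954725 = -3723594 - 13954725 = -17678319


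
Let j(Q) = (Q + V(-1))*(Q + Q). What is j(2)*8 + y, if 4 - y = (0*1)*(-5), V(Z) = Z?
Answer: 36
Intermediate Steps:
j(Q) = 2*Q*(-1 + Q) (j(Q) = (Q - 1)*(Q + Q) = (-1 + Q)*(2*Q) = 2*Q*(-1 + Q))
y = 4 (y = 4 - 0*1*(-5) = 4 - 0*(-5) = 4 - 1*0 = 4 + 0 = 4)
j(2)*8 + y = (2*2*(-1 + 2))*8 + 4 = (2*2*1)*8 + 4 = 4*8 + 4 = 32 + 4 = 36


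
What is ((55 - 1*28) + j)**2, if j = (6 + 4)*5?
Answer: 5929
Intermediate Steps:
j = 50 (j = 10*5 = 50)
((55 - 1*28) + j)**2 = ((55 - 1*28) + 50)**2 = ((55 - 28) + 50)**2 = (27 + 50)**2 = 77**2 = 5929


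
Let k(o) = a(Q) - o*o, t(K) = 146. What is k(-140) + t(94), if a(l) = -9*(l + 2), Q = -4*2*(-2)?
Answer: -19616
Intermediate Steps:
Q = 16 (Q = -8*(-2) = 16)
a(l) = -18 - 9*l (a(l) = -9*(2 + l) = -18 - 9*l)
k(o) = -162 - o² (k(o) = (-18 - 9*16) - o*o = (-18 - 144) - o² = -162 - o²)
k(-140) + t(94) = (-162 - 1*(-140)²) + 146 = (-162 - 1*19600) + 146 = (-162 - 19600) + 146 = -19762 + 146 = -19616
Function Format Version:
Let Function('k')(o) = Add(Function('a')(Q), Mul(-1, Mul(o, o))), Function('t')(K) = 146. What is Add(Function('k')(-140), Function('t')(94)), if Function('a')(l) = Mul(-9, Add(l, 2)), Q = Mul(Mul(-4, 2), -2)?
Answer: -19616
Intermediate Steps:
Q = 16 (Q = Mul(-8, -2) = 16)
Function('a')(l) = Add(-18, Mul(-9, l)) (Function('a')(l) = Mul(-9, Add(2, l)) = Add(-18, Mul(-9, l)))
Function('k')(o) = Add(-162, Mul(-1, Pow(o, 2))) (Function('k')(o) = Add(Add(-18, Mul(-9, 16)), Mul(-1, Mul(o, o))) = Add(Add(-18, -144), Mul(-1, Pow(o, 2))) = Add(-162, Mul(-1, Pow(o, 2))))
Add(Function('k')(-140), Function('t')(94)) = Add(Add(-162, Mul(-1, Pow(-140, 2))), 146) = Add(Add(-162, Mul(-1, 19600)), 146) = Add(Add(-162, -19600), 146) = Add(-19762, 146) = -19616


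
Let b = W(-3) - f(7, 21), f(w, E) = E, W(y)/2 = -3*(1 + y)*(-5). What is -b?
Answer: 81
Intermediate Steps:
W(y) = 30 + 30*y (W(y) = 2*(-3*(1 + y)*(-5)) = 2*((-3 - 3*y)*(-5)) = 2*(15 + 15*y) = 30 + 30*y)
b = -81 (b = (30 + 30*(-3)) - 1*21 = (30 - 90) - 21 = -60 - 21 = -81)
-b = -1*(-81) = 81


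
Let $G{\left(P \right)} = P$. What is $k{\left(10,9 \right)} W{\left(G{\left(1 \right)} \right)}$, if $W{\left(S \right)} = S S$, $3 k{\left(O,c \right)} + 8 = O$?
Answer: $\frac{2}{3} \approx 0.66667$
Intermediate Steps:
$k{\left(O,c \right)} = - \frac{8}{3} + \frac{O}{3}$
$W{\left(S \right)} = S^{2}$
$k{\left(10,9 \right)} W{\left(G{\left(1 \right)} \right)} = \left(- \frac{8}{3} + \frac{1}{3} \cdot 10\right) 1^{2} = \left(- \frac{8}{3} + \frac{10}{3}\right) 1 = \frac{2}{3} \cdot 1 = \frac{2}{3}$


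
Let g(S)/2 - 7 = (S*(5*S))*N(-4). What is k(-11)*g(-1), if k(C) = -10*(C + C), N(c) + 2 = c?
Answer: -10120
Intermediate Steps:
N(c) = -2 + c
g(S) = 14 - 60*S**2 (g(S) = 14 + 2*((S*(5*S))*(-2 - 4)) = 14 + 2*((5*S**2)*(-6)) = 14 + 2*(-30*S**2) = 14 - 60*S**2)
k(C) = -20*C
k(-11)*g(-1) = (-20*(-11))*(14 - 60*(-1)**2) = 220*(14 - 60*1) = 220*(14 - 60) = 220*(-46) = -10120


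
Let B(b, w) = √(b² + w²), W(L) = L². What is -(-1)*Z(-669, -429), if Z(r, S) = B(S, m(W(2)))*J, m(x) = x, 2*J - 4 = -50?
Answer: -23*√184057 ≈ -9867.4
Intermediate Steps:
J = -23 (J = 2 + (½)*(-50) = 2 - 25 = -23)
Z(r, S) = -23*√(16 + S²) (Z(r, S) = √(S² + (2²)²)*(-23) = √(S² + 4²)*(-23) = √(S² + 16)*(-23) = √(16 + S²)*(-23) = -23*√(16 + S²))
-(-1)*Z(-669, -429) = -(-1)*(-23*√(16 + (-429)²)) = -(-1)*(-23*√(16 + 184041)) = -(-1)*(-23*√184057) = -23*√184057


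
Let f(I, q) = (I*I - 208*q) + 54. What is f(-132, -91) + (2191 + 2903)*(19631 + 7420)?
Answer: 137834200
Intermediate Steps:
f(I, q) = 54 + I² - 208*q (f(I, q) = (I² - 208*q) + 54 = 54 + I² - 208*q)
f(-132, -91) + (2191 + 2903)*(19631 + 7420) = (54 + (-132)² - 208*(-91)) + (2191 + 2903)*(19631 + 7420) = (54 + 17424 + 18928) + 5094*27051 = 36406 + 137797794 = 137834200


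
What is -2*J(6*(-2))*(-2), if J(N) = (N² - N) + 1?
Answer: 628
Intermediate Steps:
J(N) = 1 + N² - N
-2*J(6*(-2))*(-2) = -2*(1 + (6*(-2))² - 6*(-2))*(-2) = -2*(1 + (-12)² - 1*(-12))*(-2) = -2*(1 + 144 + 12)*(-2) = -2*157*(-2) = -314*(-2) = 628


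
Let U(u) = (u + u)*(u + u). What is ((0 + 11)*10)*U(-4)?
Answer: 7040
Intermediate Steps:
U(u) = 4*u**2 (U(u) = (2*u)*(2*u) = 4*u**2)
((0 + 11)*10)*U(-4) = ((0 + 11)*10)*(4*(-4)**2) = (11*10)*(4*16) = 110*64 = 7040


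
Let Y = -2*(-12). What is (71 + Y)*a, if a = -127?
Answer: -12065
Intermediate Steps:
Y = 24
(71 + Y)*a = (71 + 24)*(-127) = 95*(-127) = -12065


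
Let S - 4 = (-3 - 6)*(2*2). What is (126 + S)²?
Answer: 8836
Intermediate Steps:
S = -32 (S = 4 + (-3 - 6)*(2*2) = 4 - 9*4 = 4 - 36 = -32)
(126 + S)² = (126 - 32)² = 94² = 8836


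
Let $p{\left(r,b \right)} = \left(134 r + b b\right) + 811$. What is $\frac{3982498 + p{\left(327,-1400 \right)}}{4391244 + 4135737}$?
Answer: $\frac{1995709}{2842327} \approx 0.70214$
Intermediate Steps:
$p{\left(r,b \right)} = 811 + b^{2} + 134 r$ ($p{\left(r,b \right)} = \left(134 r + b^{2}\right) + 811 = \left(b^{2} + 134 r\right) + 811 = 811 + b^{2} + 134 r$)
$\frac{3982498 + p{\left(327,-1400 \right)}}{4391244 + 4135737} = \frac{3982498 + \left(811 + \left(-1400\right)^{2} + 134 \cdot 327\right)}{4391244 + 4135737} = \frac{3982498 + \left(811 + 1960000 + 43818\right)}{8526981} = \left(3982498 + 2004629\right) \frac{1}{8526981} = 5987127 \cdot \frac{1}{8526981} = \frac{1995709}{2842327}$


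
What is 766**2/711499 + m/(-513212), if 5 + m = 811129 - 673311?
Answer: 203076408585/365149824788 ≈ 0.55615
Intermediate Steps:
m = 137813 (m = -5 + (811129 - 673311) = -5 + 137818 = 137813)
766**2/711499 + m/(-513212) = 766**2/711499 + 137813/(-513212) = 586756*(1/711499) + 137813*(-1/513212) = 586756/711499 - 137813/513212 = 203076408585/365149824788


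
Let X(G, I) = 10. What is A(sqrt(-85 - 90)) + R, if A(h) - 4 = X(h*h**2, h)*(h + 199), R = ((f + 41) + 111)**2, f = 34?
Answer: 36590 + 50*I*sqrt(7) ≈ 36590.0 + 132.29*I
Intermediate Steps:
R = 34596 (R = ((34 + 41) + 111)**2 = (75 + 111)**2 = 186**2 = 34596)
A(h) = 1994 + 10*h (A(h) = 4 + 10*(h + 199) = 4 + 10*(199 + h) = 4 + (1990 + 10*h) = 1994 + 10*h)
A(sqrt(-85 - 90)) + R = (1994 + 10*sqrt(-85 - 90)) + 34596 = (1994 + 10*sqrt(-175)) + 34596 = (1994 + 10*(5*I*sqrt(7))) + 34596 = (1994 + 50*I*sqrt(7)) + 34596 = 36590 + 50*I*sqrt(7)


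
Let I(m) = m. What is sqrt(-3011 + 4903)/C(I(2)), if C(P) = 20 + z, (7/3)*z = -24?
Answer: 7*sqrt(473)/34 ≈ 4.4776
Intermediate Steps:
z = -72/7 (z = (3/7)*(-24) = -72/7 ≈ -10.286)
C(P) = 68/7 (C(P) = 20 - 72/7 = 68/7)
sqrt(-3011 + 4903)/C(I(2)) = sqrt(-3011 + 4903)/(68/7) = sqrt(1892)*(7/68) = (2*sqrt(473))*(7/68) = 7*sqrt(473)/34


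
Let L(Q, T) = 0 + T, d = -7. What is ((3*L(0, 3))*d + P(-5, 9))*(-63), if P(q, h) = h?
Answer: 3402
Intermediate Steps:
L(Q, T) = T
((3*L(0, 3))*d + P(-5, 9))*(-63) = ((3*3)*(-7) + 9)*(-63) = (9*(-7) + 9)*(-63) = (-63 + 9)*(-63) = -54*(-63) = 3402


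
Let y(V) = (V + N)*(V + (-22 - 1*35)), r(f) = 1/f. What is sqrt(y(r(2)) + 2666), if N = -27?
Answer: sqrt(16653)/2 ≈ 64.523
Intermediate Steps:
y(V) = (-57 + V)*(-27 + V) (y(V) = (V - 27)*(V + (-22 - 1*35)) = (-27 + V)*(V + (-22 - 35)) = (-27 + V)*(V - 57) = (-27 + V)*(-57 + V) = (-57 + V)*(-27 + V))
sqrt(y(r(2)) + 2666) = sqrt((1539 + (1/2)**2 - 84/2) + 2666) = sqrt((1539 + (1/2)**2 - 84*1/2) + 2666) = sqrt((1539 + 1/4 - 42) + 2666) = sqrt(5989/4 + 2666) = sqrt(16653/4) = sqrt(16653)/2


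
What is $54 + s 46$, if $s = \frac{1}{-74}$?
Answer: $\frac{1975}{37} \approx 53.378$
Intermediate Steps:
$s = - \frac{1}{74} \approx -0.013514$
$54 + s 46 = 54 - \frac{23}{37} = \frac{1975}{37}$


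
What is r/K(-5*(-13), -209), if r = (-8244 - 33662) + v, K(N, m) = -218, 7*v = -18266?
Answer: 155804/763 ≈ 204.20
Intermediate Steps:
v = -18266/7 (v = (1/7)*(-18266) = -18266/7 ≈ -2609.4)
r = -311608/7 (r = (-8244 - 33662) - 18266/7 = -41906 - 18266/7 = -311608/7 ≈ -44515.)
r/K(-5*(-13), -209) = -311608/7/(-218) = -311608/7*(-1/218) = 155804/763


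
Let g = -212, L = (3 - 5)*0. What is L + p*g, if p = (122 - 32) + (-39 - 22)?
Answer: -6148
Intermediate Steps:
p = 29 (p = 90 - 61 = 29)
L = 0 (L = -2*0 = 0)
L + p*g = 0 + 29*(-212) = 0 - 6148 = -6148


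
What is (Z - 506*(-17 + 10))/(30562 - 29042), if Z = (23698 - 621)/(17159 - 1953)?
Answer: 53882729/23113120 ≈ 2.3313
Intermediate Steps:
Z = 23077/15206 ≈ 1.5176
(Z - 506*(-17 + 10))/(30562 - 29042) = (23077/15206 - 506*(-17 + 10))/(30562 - 29042) = (23077/15206 - 506*(-7))/1520 = (23077/15206 + 3542)*(1/1520) = (53882729/15206)*(1/1520) = 53882729/23113120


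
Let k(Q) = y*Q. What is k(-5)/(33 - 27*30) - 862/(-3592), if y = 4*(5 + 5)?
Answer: 694087/1395492 ≈ 0.49738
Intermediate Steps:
y = 40 (y = 4*10 = 40)
k(Q) = 40*Q
k(-5)/(33 - 27*30) - 862/(-3592) = (40*(-5))/(33 - 27*30) - 862/(-3592) = -200/(33 - 810) - 862*(-1/3592) = -200/(-777) + 431/1796 = -200*(-1/777) + 431/1796 = 200/777 + 431/1796 = 694087/1395492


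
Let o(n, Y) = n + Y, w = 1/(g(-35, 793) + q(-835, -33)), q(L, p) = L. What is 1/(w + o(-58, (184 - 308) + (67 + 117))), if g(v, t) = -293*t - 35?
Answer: 233219/466437 ≈ 0.50000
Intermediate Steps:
g(v, t) = -35 - 293*t
w = -1/233219 (w = 1/((-35 - 293*793) - 835) = 1/((-35 - 232349) - 835) = 1/(-232384 - 835) = 1/(-233219) = -1/233219 ≈ -4.2878e-6)
o(n, Y) = Y + n
1/(w + o(-58, (184 - 308) + (67 + 117))) = 1/(-1/233219 + (((184 - 308) + (67 + 117)) - 58)) = 1/(-1/233219 + ((-124 + 184) - 58)) = 1/(-1/233219 + (60 - 58)) = 1/(-1/233219 + 2) = 1/(466437/233219) = 233219/466437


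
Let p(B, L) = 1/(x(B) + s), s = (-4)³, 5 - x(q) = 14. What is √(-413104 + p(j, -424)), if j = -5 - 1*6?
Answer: I*√2201431289/73 ≈ 642.73*I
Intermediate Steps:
x(q) = -9 (x(q) = 5 - 1*14 = 5 - 14 = -9)
s = -64
j = -11 (j = -5 - 6 = -11)
p(B, L) = -1/73 (p(B, L) = 1/(-9 - 64) = 1/(-73) = -1/73)
√(-413104 + p(j, -424)) = √(-413104 - 1/73) = √(-30156593/73) = I*√2201431289/73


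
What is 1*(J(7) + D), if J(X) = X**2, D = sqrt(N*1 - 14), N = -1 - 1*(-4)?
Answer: 49 + I*sqrt(11) ≈ 49.0 + 3.3166*I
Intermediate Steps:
N = 3 (N = -1 + 4 = 3)
D = I*sqrt(11) (D = sqrt(3*1 - 14) = sqrt(3 - 14) = sqrt(-11) = I*sqrt(11) ≈ 3.3166*I)
1*(J(7) + D) = 1*(7**2 + I*sqrt(11)) = 1*(49 + I*sqrt(11)) = 49 + I*sqrt(11)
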